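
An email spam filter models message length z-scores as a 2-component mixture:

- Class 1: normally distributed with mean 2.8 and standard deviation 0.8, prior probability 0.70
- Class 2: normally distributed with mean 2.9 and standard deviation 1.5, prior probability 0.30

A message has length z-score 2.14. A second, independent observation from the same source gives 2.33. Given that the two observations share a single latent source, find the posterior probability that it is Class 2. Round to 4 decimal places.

0.1428

Apply Bayes' rule: the posterior for each component is proportional to its prior times its likelihood at x.
Since both observations come from the same component, the likelihood for component k is f_k(x₁)·f_k(x₂).
  f_1 = [0.354833] × [0.419634] = 0.1489
  f_2 = [0.233924] × [0.247436] = 0.0578812
Weight by the priors:
  P(Z=1)·f_1 = 0.70 × 0.1489 = 0.10423
  P(Z=2)·f_2 = 0.30 × 0.0578812 = 0.0173644
Marginal: 0.10423 + 0.0173644 = 0.121594
Responsibility of Class 2: 0.0173644 / 0.121594 ≈ 0.1428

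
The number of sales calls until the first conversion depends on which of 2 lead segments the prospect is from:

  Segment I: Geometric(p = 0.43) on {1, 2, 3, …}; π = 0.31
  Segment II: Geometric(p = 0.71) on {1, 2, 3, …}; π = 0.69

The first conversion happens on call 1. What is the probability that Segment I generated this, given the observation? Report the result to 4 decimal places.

0.2139

The responsibility of component k is w_k f_k(x) divided by Σ_j w_j f_j(x).
Component likelihoods at x = 1:
  L_I = 0.43
  L_II = 0.71
Multiply by the mixture weights:
  w_I·L_I = 0.31 × 0.43 = 0.1333
  w_II·L_II = 0.69 × 0.71 = 0.4899
Marginal: 0.1333 + 0.4899 = 0.6232
P(Segment I | the observation) = 0.1333 / 0.6232 ≈ 0.2139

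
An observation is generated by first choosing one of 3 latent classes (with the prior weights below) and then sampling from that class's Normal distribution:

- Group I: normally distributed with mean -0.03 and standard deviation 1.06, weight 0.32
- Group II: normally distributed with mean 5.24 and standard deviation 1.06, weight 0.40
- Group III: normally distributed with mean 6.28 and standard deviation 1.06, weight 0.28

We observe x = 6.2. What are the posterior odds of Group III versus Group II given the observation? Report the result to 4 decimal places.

Since P(k|x) ∝ π_k f_k(x), the posterior odds are π_i f_i(x) / (π_j f_j(x)).
Normal densities:
  p_I = (1/(1.06·√(2π)))·exp(−(6.2−-0.03)²/(2·1.06²)) = 0.376361·exp(-17.27167) = 1.18744e-08
  p_II = (1/(1.06·√(2π)))·exp(−(6.2−5.24)²/(2·1.06²)) = 0.376361·exp(-0.41011) = 0.249744
  p_III = (1/(1.06·√(2π)))·exp(−(6.2−6.28)²/(2·1.06²)) = 0.376361·exp(-0.00285) = 0.37529
Posterior odds = (π_III·p_III) / (π_II·p_II) = (0.28·0.37529) / (0.40·0.249744) = 0.105081 / 0.0998977 ≈ 1.0519

1.0519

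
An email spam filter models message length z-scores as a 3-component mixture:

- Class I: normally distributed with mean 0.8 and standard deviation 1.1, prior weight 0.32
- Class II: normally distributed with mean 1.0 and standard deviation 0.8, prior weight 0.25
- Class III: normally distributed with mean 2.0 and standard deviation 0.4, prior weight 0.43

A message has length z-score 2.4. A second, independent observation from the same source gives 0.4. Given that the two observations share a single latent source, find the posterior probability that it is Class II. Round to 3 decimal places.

0.424

P(component k | x) = π_k·f_k(x) / marginal(x), where marginal(x) = Σ_j π_j·f_j(x).
Since both observations come from the same component, the likelihood for component k is f_k(x₁)·f_k(x₂).
  p_I = [(1/(1.1·√(2π)))·exp(−(2.4−0.8)²/(2·1.1²)) = 0.362675·exp(-1.05785) = 0.125921] × [0.339472] = 0.0427467
  p_II = [(1/(0.8·√(2π)))·exp(−(2.4−1.0)²/(2·0.8²)) = 0.498678·exp(-1.53125) = 0.107847] × [0.376422] = 0.0405958
  p_III = [(1/(0.4·√(2π)))·exp(−(2.4−2.0)²/(2·0.4²)) = 0.997356·exp(-0.50000) = 0.604927] × [0.000334576] = 0.000202394
Multiply by the mixture weights:
  π_I·p_I = 0.32 × 0.0427467 = 0.0136789
  π_II·p_II = 0.25 × 0.0405958 = 0.010149
  π_III·p_III = 0.43 × 0.000202394 = 8.70293e-05
Marginal: 0.0136789 + 0.010149 + 8.70293e-05 = 0.0239149
Responsibility of Class II: 0.010149 / 0.0239149 ≈ 0.424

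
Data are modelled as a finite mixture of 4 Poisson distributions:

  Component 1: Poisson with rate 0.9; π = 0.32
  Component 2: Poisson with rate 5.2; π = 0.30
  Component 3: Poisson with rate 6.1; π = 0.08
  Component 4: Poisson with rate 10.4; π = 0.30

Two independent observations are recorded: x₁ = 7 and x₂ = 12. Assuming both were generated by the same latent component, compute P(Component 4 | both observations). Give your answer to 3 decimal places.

Apply Bayes' rule: the posterior for each component is proportional to its prior times its likelihood at x.
Since both observations come from the same component, the likelihood for component k is f_k(x₁)·f_k(x₂).
  p_1 = [e^(−0.9)·0.9^7/7! = 3.85835e-05] × [2.39722e-10] = 9.24933e-15
  p_2 = [e^(−5.2)·5.2^7/7! = 0.112528] × [0.00450165] = 0.000506563
  p_3 = [e^(−6.1)·6.1^7/7! = 0.139856] × [0.0124287] = 0.00173823
  p_4 = [e^(−10.4)·10.4^7/7! = 0.0794585] × [0.101719] = 0.00808241
Prior × likelihood for each component:
  π_1·p_1 = 0.32 × 9.24933e-15 = 2.95978e-15
  π_2·p_2 = 0.30 × 0.000506563 = 0.000151969
  π_3·p_3 = 0.08 × 0.00173823 = 0.000139058
  π_4·p_4 = 0.30 × 0.00808241 = 0.00242472
Marginal: 2.95978e-15 + 0.000151969 + 0.000139058 + 0.00242472 = 0.00271575
Responsibility of Component 4: 0.00242472 / 0.00271575 ≈ 0.893

0.893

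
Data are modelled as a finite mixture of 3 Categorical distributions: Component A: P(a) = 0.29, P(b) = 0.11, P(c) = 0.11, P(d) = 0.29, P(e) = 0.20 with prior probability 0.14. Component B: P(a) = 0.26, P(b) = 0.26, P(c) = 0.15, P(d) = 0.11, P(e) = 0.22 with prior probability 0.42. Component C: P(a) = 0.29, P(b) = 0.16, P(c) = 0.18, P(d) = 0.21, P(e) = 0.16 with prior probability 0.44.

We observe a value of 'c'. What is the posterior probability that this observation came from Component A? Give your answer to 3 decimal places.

Posterior ∝ prior × likelihood, so P(k | x) ∝ w_k f_k(x); normalise over all components.
Evaluate each component's likelihood at the observed value:
  L_A = P(c | comp) = 0.11
  L_B = P(c | comp) = 0.15
  L_C = P(c | comp) = 0.18
Unnormalised posteriors:
  w_A·L_A = 0.14 × 0.11 = 0.0154
  w_B·L_B = 0.42 × 0.15 = 0.063
  w_C·L_C = 0.44 × 0.18 = 0.0792
Sum: 0.0154 + 0.063 + 0.0792 = 0.1576
So the posterior for Component A is 0.0154 / 0.1576 ≈ 0.098.

0.098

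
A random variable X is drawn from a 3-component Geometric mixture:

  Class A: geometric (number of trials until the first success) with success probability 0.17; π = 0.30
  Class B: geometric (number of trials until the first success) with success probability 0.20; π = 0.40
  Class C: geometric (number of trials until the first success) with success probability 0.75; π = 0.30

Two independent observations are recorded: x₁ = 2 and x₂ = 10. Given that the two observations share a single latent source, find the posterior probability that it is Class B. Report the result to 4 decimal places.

By Bayes' theorem, P(k | x) = w_k f_k(x) / Σ_j w_j f_j(x).
Since both observations come from the same component, the likelihood for component k is f_k(x₁)·f_k(x₂).
  f_A = [0.1411] × [0.0317798] = 0.00448414
  f_B = [0.16] × [0.0268435] = 0.00429497
  f_C = [0.1875] × [2.86102e-06] = 5.36442e-07
Weight by the priors:
  w_A·f_A = 0.30 × 0.00448414 = 0.00134524
  w_B·f_B = 0.40 × 0.00429497 = 0.00171799
  w_C·f_C = 0.30 × 5.36442e-07 = 1.60933e-07
Evidence: 0.00134524 + 0.00171799 + 1.60933e-07 = 0.00306339
P(Class B | x₁,x₂) = 0.00171799 / 0.00306339 ≈ 0.5608

0.5608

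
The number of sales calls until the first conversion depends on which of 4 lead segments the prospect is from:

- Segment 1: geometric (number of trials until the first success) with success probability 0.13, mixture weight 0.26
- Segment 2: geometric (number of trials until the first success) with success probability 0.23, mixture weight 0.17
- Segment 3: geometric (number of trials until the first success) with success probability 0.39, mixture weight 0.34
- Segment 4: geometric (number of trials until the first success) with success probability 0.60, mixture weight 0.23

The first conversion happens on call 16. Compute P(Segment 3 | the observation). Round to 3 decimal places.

The responsibility of component k is π_k f_k(x) divided by Σ_j π_j f_j(x).
Component likelihoods at x = 16:
  p_1 = 0.0160965
  p_2 = 0.0045613
  p_3 = 0.00023497
  p_4 = 6.44245e-07
Unnormalised posteriors:
  π_1·p_1 = 0.26 × 0.0160965 = 0.0041851
  π_2·p_2 = 0.17 × 0.0045613 = 0.000775421
  π_3·p_3 = 0.34 × 0.00023497 = 7.98897e-05
  π_4·p_4 = 0.23 × 6.44245e-07 = 1.48176e-07
Normaliser: 0.0041851 + 0.000775421 + 7.98897e-05 + 1.48176e-07 = 0.00504056
Responsibility of Segment 3: 7.98897e-05 / 0.00504056 ≈ 0.016

0.016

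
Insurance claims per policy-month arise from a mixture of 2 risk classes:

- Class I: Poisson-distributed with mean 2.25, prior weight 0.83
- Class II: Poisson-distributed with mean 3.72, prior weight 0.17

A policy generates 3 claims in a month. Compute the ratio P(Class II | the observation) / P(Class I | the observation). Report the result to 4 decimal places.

Posterior odds = (π_i f_i(x)) / (π_j f_j(x)); the normalising sum cancels.
Component likelihoods at x = 3 claims:
  p_I = e^(−2.25)·2.25^3/3! = 0.200094
  p_II = e^(−3.72)·3.72^3/3! = 0.207923
0.0353469 / 0.166078 ≈ 0.2128

0.2128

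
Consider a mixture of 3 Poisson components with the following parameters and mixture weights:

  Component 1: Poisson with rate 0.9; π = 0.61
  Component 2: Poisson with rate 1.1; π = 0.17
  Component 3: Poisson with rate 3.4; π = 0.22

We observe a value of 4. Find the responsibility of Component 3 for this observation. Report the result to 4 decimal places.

P(component k | x) = π_k·f_k(x) / marginal(x), where marginal(x) = Σ_j π_j·f_j(x).
Component likelihoods at x = 4:
  f_1 = 0.0111146
  f_2 = 0.0203065
  f_3 = 0.185825
Weight by the priors:
  π_1·f_1 = 0.61 × 0.0111146 = 0.0067799
  π_2·f_2 = 0.17 × 0.0203065 = 0.00345211
  π_3·f_3 = 0.22 × 0.185825 = 0.0408814
Marginal: 0.0067799 + 0.00345211 + 0.0408814 = 0.0511134
P(Component 3 | x) = 0.0408814 / 0.0511134 ≈ 0.7998

0.7998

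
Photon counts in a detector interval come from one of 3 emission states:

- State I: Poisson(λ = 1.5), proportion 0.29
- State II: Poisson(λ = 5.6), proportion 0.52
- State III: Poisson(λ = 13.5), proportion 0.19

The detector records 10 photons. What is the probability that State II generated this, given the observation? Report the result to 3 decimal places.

P(component k | x) = P(Z=k)·f_k(x) / marginal(x), where marginal(x) = Σ_j P(Z=j)·f_j(x).
Component likelihoods at x = 10 photons:
  f_I = 3.54575e-06
  f_II = 0.0309078
  f_III = 0.0759625
Multiply by the mixture weights:
  P(Z=I)·f_I = 0.29 × 3.54575e-06 = 1.02827e-06
  P(Z=II)·f_II = 0.52 × 0.0309078 = 0.0160721
  P(Z=III)·f_III = 0.19 × 0.0759625 = 0.0144329
Normaliser: 1.02827e-06 + 0.0160721 + 0.0144329 = 0.030506
So the posterior for State II is 0.0160721 / 0.030506 ≈ 0.527.

0.527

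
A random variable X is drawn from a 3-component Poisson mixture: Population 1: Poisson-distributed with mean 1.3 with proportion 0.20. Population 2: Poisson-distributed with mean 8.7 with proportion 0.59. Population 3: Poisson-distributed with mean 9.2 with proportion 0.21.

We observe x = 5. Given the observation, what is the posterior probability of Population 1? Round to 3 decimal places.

Posterior ∝ prior × likelihood, so P(k | x) ∝ w_k f_k(x); normalise over all components.
Component likelihoods at x = 5:
  f_1 = 0.00843243
  f_2 = 0.0691915
  f_3 = 0.0554943
Multiply by the mixture weights:
  w_1·f_1 = 0.20 × 0.00843243 = 0.00168649
  w_2·f_2 = 0.59 × 0.0691915 = 0.040823
  w_3·f_3 = 0.21 × 0.0554943 = 0.0116538
Normaliser: 0.00168649 + 0.040823 + 0.0116538 = 0.0541633
P(Population 1 | data) = 0.00168649 / 0.0541633 ≈ 0.031

0.031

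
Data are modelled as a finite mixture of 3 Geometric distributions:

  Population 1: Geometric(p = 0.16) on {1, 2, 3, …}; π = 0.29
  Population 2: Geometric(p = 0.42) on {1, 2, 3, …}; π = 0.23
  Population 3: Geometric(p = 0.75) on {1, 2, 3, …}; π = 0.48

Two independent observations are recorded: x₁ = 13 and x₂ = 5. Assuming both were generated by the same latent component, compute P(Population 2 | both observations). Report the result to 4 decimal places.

By Bayes' theorem, P(k | x) = w_k f_k(x) / Σ_j w_j f_j(x).
Since both observations come from the same component, the likelihood for component k is f_k(x₁)·f_k(x₂).
  L_1 = [0.16·(1−0.16)^12 = 0.16·0.12341 = 0.0197456] × [0.0796594] = 0.00157293
  L_2 = [0.42·(1−0.42)^12 = 0.42·0.00144923 = 0.000608675] × [0.0475293] = 2.89299e-05
  L_3 = [0.75·(1−0.75)^12 = 0.75·5.96046e-08 = 4.47035e-08] × [0.00292969] = 1.30967e-10
Unnormalised posteriors:
  w_1·L_1 = 0.29 × 0.00157293 = 0.000456149
  w_2·L_2 = 0.23 × 2.89299e-05 = 6.65387e-06
  w_3·L_3 = 0.48 × 1.30967e-10 = 6.28643e-11
Normaliser: 0.000456149 + 6.65387e-06 + 6.28643e-11 = 0.000462803
P(Population 2 | data) = 6.65387e-06 / 0.000462803 ≈ 0.0144

0.0144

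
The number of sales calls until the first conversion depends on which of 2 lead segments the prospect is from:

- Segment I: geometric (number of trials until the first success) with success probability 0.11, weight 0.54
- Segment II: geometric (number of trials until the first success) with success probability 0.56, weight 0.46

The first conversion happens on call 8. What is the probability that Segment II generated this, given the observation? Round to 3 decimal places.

The responsibility of component k is w_k f_k(x) divided by Σ_j w_j f_j(x).
Evaluate each component's likelihood at the observed value:
  f_I = 0.11·(1−0.11)^7 = 0.11·0.442313 = 0.0486545
  f_II = 0.56·(1−0.56)^7 = 0.56·0.00319278 = 0.00178796
Weight by the priors:
  w_I·f_I = 0.54 × 0.0486545 = 0.0262734
  w_II·f_II = 0.46 × 0.00178796 = 0.00082246
Marginal: 0.0262734 + 0.00082246 = 0.0270959
P(Segment II | data) = 0.00082246 / 0.0270959 ≈ 0.030

0.030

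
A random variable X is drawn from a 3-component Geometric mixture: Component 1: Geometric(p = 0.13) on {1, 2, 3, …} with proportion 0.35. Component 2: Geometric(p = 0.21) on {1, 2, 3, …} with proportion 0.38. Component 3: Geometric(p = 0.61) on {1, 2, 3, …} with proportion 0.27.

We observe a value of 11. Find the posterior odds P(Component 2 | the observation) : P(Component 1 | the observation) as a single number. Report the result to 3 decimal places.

Since P(k|x) ∝ π_k f_k(x), the posterior odds are π_i f_i(x) / (π_j f_j(x)).
Component likelihoods at x = 11:
  L_1 = 0.13·(1−0.13)^10 = 0.13·0.248423 = 0.032295
  L_2 = 0.21·(1−0.21)^10 = 0.21·0.0946828 = 0.0198834
  L_3 = 0.61·(1−0.61)^10 = 0.61·8.14041e-05 = 4.96565e-05
Odds = (0.38/0.35) × (0.0198834/0.032295) = 1.08571 × 0.615679 ≈ 0.668

0.668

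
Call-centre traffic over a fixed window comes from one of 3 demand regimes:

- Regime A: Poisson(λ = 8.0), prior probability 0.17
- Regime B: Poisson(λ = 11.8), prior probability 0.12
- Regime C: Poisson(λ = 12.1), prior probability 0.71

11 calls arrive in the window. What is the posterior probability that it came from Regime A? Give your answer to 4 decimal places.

0.1150

P(component k | x) = P(Z=k)·f_k(x) / marginal(x), where marginal(x) = Σ_j P(Z=j)·f_j(x).
Poisson probabilities:
  p_A = 0.0721902
  p_B = 0.11611
  p_C = 0.113376
Unnormalised posteriors:
  P(Z=A)·p_A = 0.17 × 0.0721902 = 0.0122723
  P(Z=B)·p_B = 0.12 × 0.11611 = 0.0139333
  P(Z=C)·p_C = 0.71 × 0.113376 = 0.0804968
Marginal: 0.0122723 + 0.0139333 + 0.0804968 = 0.106702
So the posterior for Regime A is 0.0122723 / 0.106702 ≈ 0.1150.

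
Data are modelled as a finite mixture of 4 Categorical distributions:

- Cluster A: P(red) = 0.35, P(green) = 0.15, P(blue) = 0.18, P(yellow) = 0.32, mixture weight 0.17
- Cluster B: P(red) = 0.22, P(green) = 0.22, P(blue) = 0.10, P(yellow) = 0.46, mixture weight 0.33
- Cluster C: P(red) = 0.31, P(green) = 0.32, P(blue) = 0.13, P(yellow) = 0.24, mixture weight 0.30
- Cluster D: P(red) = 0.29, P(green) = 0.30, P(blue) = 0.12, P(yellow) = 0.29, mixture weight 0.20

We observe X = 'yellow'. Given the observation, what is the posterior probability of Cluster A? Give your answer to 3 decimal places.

0.162

P(component k | x) = P(Z=k)·f_k(x) / marginal(x), where marginal(x) = Σ_j P(Z=j)·f_j(x).
Component likelihoods at x = 'yellow':
  L_A = 0.32
  L_B = 0.46
  L_C = 0.24
  L_D = 0.29
Weight by the priors:
  P(Z=A)·L_A = 0.17 × 0.32 = 0.0544
  P(Z=B)·L_B = 0.33 × 0.46 = 0.1518
  P(Z=C)·L_C = 0.30 × 0.24 = 0.072
  P(Z=D)·L_D = 0.20 × 0.29 = 0.058
Normaliser: 0.0544 + 0.1518 + 0.072 + 0.058 = 0.3362
P(Cluster A | x) = 0.0544 / 0.3362 ≈ 0.162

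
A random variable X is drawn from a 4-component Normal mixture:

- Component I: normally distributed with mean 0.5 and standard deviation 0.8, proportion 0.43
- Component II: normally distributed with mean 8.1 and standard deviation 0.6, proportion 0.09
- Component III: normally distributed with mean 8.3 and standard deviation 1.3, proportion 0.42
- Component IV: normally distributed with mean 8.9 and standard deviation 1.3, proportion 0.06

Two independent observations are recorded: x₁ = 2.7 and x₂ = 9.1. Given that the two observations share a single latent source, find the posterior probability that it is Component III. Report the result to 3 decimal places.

Posterior ∝ prior × likelihood, so P(k | x) ∝ w_k f_k(x); normalise over all components.
Since both observations come from the same component, the likelihood for component k is f_k(x₁)·f_k(x₂).
  L_I = [0.011367] × [4.01552e-26] = 4.56443e-28
  L_II = [1.7133e-18] × [0.165795] = 2.84056e-19
  L_III = [2.86772e-05] × [0.253941] = 7.28232e-06
  L_IV = [3.53045e-06] × [0.303268] = 1.07068e-06
Weight by the priors:
  w_I·L_I = 0.43 × 4.56443e-28 = 1.9627e-28
  w_II·L_II = 0.09 × 2.84056e-19 = 2.55651e-20
  w_III·L_III = 0.42 × 7.28232e-06 = 3.05857e-06
  w_IV·L_IV = 0.06 × 1.07068e-06 = 6.42405e-08
Evidence: 1.9627e-28 + 2.55651e-20 + 3.05857e-06 + 6.42405e-08 = 3.12281e-06
So the posterior for Component III is 3.05857e-06 / 3.12281e-06 ≈ 0.979.

0.979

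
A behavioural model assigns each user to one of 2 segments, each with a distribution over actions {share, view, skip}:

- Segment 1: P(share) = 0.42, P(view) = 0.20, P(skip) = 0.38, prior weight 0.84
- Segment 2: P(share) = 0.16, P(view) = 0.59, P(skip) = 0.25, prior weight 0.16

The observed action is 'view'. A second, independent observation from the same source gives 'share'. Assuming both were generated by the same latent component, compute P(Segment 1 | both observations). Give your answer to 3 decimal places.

Posterior ∝ prior × likelihood, so P(k | x) ∝ w_k f_k(x); normalise over all components.
Since both observations come from the same component, the likelihood for component k is f_k(x₁)·f_k(x₂).
  p_1 = [0.2] × [0.42] = 0.084
  p_2 = [0.59] × [0.16] = 0.0944
Prior × likelihood for each component:
  w_1·p_1 = 0.84 × 0.084 = 0.07056
  w_2·p_2 = 0.16 × 0.0944 = 0.015104
Marginal: 0.07056 + 0.015104 = 0.085664
So the posterior for Segment 1 is 0.07056 / 0.085664 ≈ 0.824.

0.824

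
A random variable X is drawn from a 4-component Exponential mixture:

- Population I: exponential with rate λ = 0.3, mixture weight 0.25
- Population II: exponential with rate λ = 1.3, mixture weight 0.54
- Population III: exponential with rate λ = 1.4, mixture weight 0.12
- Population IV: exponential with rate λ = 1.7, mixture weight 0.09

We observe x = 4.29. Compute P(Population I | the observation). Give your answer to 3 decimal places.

0.867

By Bayes' theorem, P(k | x) = P(Z=k) f_k(x) / Σ_j P(Z=j) f_j(x).
Component likelihoods at x = 4.29:
  f_I = 0.3·e^(−0.3·4.29) = 0.3·e^(−1.2870) = 0.0828294
  f_II = 1.3·e^(−1.3·4.29) = 1.3·e^(−5.5770) = 0.00491907
  f_III = 1.4·e^(−1.4·4.29) = 1.4·e^(−6.0060) = 0.00344949
  f_IV = 1.7·e^(−1.7·4.29) = 1.7·e^(−7.2930) = 0.00115648
Prior × likelihood for each component:
  P(Z=I)·f_I = 0.25 × 0.0828294 = 0.0207073
  P(Z=II)·f_II = 0.54 × 0.00491907 = 0.0026563
  P(Z=III)·f_III = 0.12 × 0.00344949 = 0.000413939
  P(Z=IV)·f_IV = 0.09 × 0.00115648 = 0.000104083
Normaliser: 0.0207073 + 0.0026563 + 0.000413939 + 0.000104083 = 0.0238817
P(Population I | 4.29) ≈ 0.867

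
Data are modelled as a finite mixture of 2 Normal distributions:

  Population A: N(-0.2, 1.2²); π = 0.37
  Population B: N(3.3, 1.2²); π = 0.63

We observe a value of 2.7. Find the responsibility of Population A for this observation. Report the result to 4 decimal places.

0.0346

P(component k | x) = w_k·f_k(x) / marginal(x), where marginal(x) = Σ_j w_j·f_j(x).
Evaluate each component's likelihood at the observed value:
  L_A = (1/(1.2·√(2π)))·exp(−(2.7−-0.2)²/(2·1.2²)) = 0.332452·exp(-2.92014) = 0.0179279
  L_B = (1/(1.2·√(2π)))·exp(−(2.7−3.3)²/(2·1.2²)) = 0.332452·exp(-0.12500) = 0.293388
Weight by the priors:
  w_A·L_A = 0.37 × 0.0179279 = 0.00663331
  w_B·L_B = 0.63 × 0.293388 = 0.184834
Marginal: 0.00663331 + 0.184834 = 0.191468
So the posterior for Population A is 0.00663331 / 0.191468 ≈ 0.0346.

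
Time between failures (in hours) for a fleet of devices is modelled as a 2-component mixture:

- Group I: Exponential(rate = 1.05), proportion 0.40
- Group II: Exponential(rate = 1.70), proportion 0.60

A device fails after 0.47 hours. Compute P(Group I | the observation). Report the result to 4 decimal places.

The responsibility of component k is P(Z=k) f_k(x) divided by Σ_j P(Z=j) f_j(x).
Component likelihoods at x = 0.47 hours:
  f_I = 1.05·e^(−1.05·0.47) = 1.05·e^(−0.4935) = 0.64101
  f_II = 1.70·e^(−1.70·0.47) = 1.70·e^(−0.7990) = 0.764623
Multiply by the mixture weights:
  P(Z=I)·f_I = 0.40 × 0.64101 = 0.256404
  P(Z=II)·f_II = 0.60 × 0.764623 = 0.458774
Normaliser: 0.256404 + 0.458774 = 0.715178
Responsibility of Group I: 0.256404 / 0.715178 ≈ 0.3585

0.3585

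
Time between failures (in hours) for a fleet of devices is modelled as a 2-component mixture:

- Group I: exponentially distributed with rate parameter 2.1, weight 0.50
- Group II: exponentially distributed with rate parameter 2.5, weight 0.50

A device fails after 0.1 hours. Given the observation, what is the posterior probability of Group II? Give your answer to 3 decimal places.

0.534

The responsibility of component k is w_k f_k(x) divided by Σ_j w_j f_j(x).
Evaluate each component's likelihood at the observed value:
  L_I = 1.70223
  L_II = 1.947
Prior × likelihood for each component:
  w_I·L_I = 0.50 × 1.70223 = 0.851113
  w_II·L_II = 0.50 × 1.947 = 0.973501
Sum: 0.851113 + 0.973501 = 1.82461
P(Group II | the observation) ≈ 0.534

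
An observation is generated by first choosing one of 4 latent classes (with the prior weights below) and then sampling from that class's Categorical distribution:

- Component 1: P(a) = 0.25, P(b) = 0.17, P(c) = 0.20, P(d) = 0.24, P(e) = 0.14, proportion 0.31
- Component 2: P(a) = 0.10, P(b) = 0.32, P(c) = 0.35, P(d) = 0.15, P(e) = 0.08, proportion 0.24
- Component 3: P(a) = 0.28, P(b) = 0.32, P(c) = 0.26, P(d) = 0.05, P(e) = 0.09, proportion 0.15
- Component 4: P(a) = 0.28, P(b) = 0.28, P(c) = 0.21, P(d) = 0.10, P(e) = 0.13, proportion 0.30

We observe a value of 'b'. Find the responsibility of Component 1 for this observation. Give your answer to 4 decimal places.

Apply Bayes' rule: the posterior for each component is proportional to its prior times its likelihood at x.
Categorical probabilities:
  L_1 = 0.17
  L_2 = 0.32
  L_3 = 0.32
  L_4 = 0.28
Prior × likelihood for each component:
  π_1·L_1 = 0.31 × 0.17 = 0.0527
  π_2·L_2 = 0.24 × 0.32 = 0.0768
  π_3·L_3 = 0.15 × 0.32 = 0.048
  π_4·L_4 = 0.30 × 0.28 = 0.084
Evidence: 0.0527 + 0.0768 + 0.048 + 0.084 = 0.2615
P(Component 1 | the observation) = 0.0527 / 0.2615 ≈ 0.2015

0.2015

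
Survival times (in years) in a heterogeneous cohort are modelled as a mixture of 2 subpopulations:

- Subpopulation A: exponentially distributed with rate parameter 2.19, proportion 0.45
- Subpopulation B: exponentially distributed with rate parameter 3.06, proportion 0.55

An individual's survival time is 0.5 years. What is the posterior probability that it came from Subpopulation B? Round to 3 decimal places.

Posterior ∝ prior × likelihood, so P(k | x) ∝ π_k f_k(x); normalise over all components.
Exponential densities:
  L_A = 2.19·e^(−2.19·0.5) = 2.19·e^(−1.0950) = 0.732642
  L_B = 3.06·e^(−3.06·0.5) = 3.06·e^(−1.5300) = 0.662599
Multiply by the mixture weights:
  π_A·L_A = 0.45 × 0.732642 = 0.329689
  π_B·L_B = 0.55 × 0.662599 = 0.36443
Sum: 0.329689 + 0.36443 = 0.694118
P(Subpopulation B | 0.5 years) ≈ 0.525

0.525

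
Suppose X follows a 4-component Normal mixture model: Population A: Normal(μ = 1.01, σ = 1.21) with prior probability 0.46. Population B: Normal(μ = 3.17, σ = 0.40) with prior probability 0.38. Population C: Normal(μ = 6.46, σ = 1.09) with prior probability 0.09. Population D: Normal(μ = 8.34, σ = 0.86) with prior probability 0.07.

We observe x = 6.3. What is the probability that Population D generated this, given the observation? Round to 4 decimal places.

The responsibility of component k is P(Z=k) f_k(x) divided by Σ_j P(Z=j) f_j(x).
Normal densities:
  L_A = (1/(1.21·√(2π)))·exp(−(6.3−1.01)²/(2·1.21²)) = 0.329704·exp(-9.55676) = 2.33172e-05
  L_B = (1/(0.40·√(2π)))·exp(−(6.3−3.17)²/(2·0.40²)) = 0.997356·exp(-30.61531) = 5.04416e-14
  L_C = (1/(1.09·√(2π)))·exp(−(6.3−6.46)²/(2·1.09²)) = 0.366002·exp(-0.01077) = 0.36208
  L_D = (1/(0.86·√(2π)))·exp(−(6.3−8.34)²/(2·0.86²)) = 0.463886·exp(-2.81341) = 0.0278331
Multiply by the mixture weights:
  P(Z=A)·L_A = 0.46 × 2.33172e-05 = 1.07259e-05
  P(Z=B)·L_B = 0.38 × 5.04416e-14 = 1.91678e-14
  P(Z=C)·L_C = 0.09 × 0.36208 = 0.0325872
  P(Z=D)·L_D = 0.07 × 0.0278331 = 0.00194832
Denominator: 1.07259e-05 + 1.91678e-14 + 0.0325872 + 0.00194832 = 0.0345463
P(Population D | 6.3) = 0.00194832 / 0.0345463 ≈ 0.0564

0.0564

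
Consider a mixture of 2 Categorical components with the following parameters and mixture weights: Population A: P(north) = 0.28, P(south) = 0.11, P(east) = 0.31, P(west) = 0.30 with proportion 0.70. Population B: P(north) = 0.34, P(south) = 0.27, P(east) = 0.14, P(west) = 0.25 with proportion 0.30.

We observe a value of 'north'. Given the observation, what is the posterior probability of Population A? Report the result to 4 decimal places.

Apply Bayes' rule: the posterior for each component is proportional to its prior times its likelihood at x.
Evaluate each component's likelihood at the observed value:
  L_A = P(north | comp) = 0.28
  L_B = P(north | comp) = 0.34
Multiply by the mixture weights:
  P(Z=A)·L_A = 0.70 × 0.28 = 0.196
  P(Z=B)·L_B = 0.30 × 0.34 = 0.102
Denominator: 0.196 + 0.102 = 0.298
P(Population A | 'north') ≈ 0.6577

0.6577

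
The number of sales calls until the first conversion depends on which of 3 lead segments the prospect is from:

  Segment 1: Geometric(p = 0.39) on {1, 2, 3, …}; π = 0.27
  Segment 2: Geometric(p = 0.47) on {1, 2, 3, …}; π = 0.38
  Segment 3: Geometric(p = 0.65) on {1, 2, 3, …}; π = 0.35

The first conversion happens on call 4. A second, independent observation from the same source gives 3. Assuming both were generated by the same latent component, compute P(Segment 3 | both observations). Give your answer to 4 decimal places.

By Bayes' theorem, P(k | x) = w_k f_k(x) / Σ_j w_j f_j(x).
Since both observations come from the same component, the likelihood for component k is f_k(x₁)·f_k(x₂).
  f_1 = [0.0885226] × [0.145119] = 0.0128463
  f_2 = [0.0699722] × [0.132023] = 0.00923794
  f_3 = [0.0278687] × [0.079625] = 0.00221905
Prior × likelihood for each component:
  w_1·f_1 = 0.27 × 0.0128463 = 0.0034685
  w_2·f_2 = 0.38 × 0.00923794 = 0.00351042
  w_3·f_3 = 0.35 × 0.00221905 = 0.000776667
Sum: 0.0034685 + 0.00351042 + 0.000776667 = 0.00775559
P(Segment 3 | data) = 0.000776667 / 0.00775559 ≈ 0.1001

0.1001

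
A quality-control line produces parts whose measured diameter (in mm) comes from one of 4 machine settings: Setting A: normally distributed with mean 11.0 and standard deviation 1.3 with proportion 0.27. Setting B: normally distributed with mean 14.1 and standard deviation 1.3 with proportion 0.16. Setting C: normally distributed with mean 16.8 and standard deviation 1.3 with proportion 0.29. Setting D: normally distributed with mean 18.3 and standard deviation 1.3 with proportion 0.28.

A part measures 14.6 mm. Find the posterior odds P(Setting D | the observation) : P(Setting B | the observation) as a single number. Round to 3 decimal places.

The posterior odds equal the prior odds times the likelihood ratio: (π_i/π_j)·(f_i(x)/f_j(x)).
Evaluate each component's likelihood at the observed value:
  L_A = (1/(1.3·√(2π)))·exp(−(14.6−11.0)²/(2·1.3²)) = 0.306879·exp(-3.83432) = 0.0066335
  L_B = (1/(1.3·√(2π)))·exp(−(14.6−14.1)²/(2·1.3²)) = 0.306879·exp(-0.07396) = 0.285
  L_C = (1/(1.3·√(2π)))·exp(−(14.6−16.8)²/(2·1.3²)) = 0.306879·exp(-1.43195) = 0.0732955
  L_D = (1/(1.3·√(2π)))·exp(−(14.6−18.3)²/(2·1.3²)) = 0.306879·exp(-4.05030) = 0.00534497
Posterior odds = (π_D·L_D) / (π_B·L_B) = (0.28·0.00534497) / (0.16·0.285) = 0.00149659 / 0.0455999 ≈ 0.033

0.033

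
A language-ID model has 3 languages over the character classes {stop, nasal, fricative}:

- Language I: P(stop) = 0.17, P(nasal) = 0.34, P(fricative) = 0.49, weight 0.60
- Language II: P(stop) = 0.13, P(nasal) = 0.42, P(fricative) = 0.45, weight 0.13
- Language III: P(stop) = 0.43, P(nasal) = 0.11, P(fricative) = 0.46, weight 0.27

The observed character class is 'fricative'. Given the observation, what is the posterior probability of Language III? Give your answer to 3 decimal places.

0.261

By Bayes' theorem, P(k | x) = w_k f_k(x) / Σ_j w_j f_j(x).
Categorical probabilities:
  L_I = P(fricative | comp) = 0.49
  L_II = P(fricative | comp) = 0.45
  L_III = P(fricative | comp) = 0.46
Prior × likelihood for each component:
  w_I·L_I = 0.60 × 0.49 = 0.294
  w_II·L_II = 0.13 × 0.45 = 0.0585
  w_III·L_III = 0.27 × 0.46 = 0.1242
Sum: 0.294 + 0.0585 + 0.1242 = 0.4767
So the posterior for Language III is 0.1242 / 0.4767 ≈ 0.261.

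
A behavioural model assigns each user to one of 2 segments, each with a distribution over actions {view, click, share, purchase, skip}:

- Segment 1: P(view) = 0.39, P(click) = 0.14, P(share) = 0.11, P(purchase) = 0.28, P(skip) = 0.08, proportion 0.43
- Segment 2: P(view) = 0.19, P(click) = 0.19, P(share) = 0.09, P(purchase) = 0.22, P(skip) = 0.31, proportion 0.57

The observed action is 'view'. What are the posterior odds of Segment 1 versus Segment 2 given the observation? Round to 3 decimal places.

The posterior odds equal the prior odds times the likelihood ratio: (P(Z=i)/P(Z=j))·(f_i(x)/f_j(x)).
Evaluate each component's likelihood at the observed value:
  f_1 = 0.39
  f_2 = 0.19
Odds = (0.43/0.57) × (0.39/0.19) = 0.754386 × 2.05263 ≈ 1.548

1.548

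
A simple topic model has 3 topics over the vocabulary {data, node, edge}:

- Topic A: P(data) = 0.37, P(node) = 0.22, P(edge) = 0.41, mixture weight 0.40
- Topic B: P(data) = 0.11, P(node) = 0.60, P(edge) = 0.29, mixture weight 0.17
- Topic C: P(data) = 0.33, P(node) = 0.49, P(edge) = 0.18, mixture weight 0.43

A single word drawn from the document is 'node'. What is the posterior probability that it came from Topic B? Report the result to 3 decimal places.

0.255

Posterior ∝ prior × likelihood, so P(k | x) ∝ π_k f_k(x); normalise over all components.
Evaluate each component's likelihood at the observed value:
  f_A = 0.22
  f_B = 0.6
  f_C = 0.49
Weight by the priors:
  π_A·f_A = 0.40 × 0.22 = 0.088
  π_B·f_B = 0.17 × 0.6 = 0.102
  π_C·f_C = 0.43 × 0.49 = 0.2107
Marginal: 0.088 + 0.102 + 0.2107 = 0.4007
Responsibility of Topic B: 0.102 / 0.4007 ≈ 0.255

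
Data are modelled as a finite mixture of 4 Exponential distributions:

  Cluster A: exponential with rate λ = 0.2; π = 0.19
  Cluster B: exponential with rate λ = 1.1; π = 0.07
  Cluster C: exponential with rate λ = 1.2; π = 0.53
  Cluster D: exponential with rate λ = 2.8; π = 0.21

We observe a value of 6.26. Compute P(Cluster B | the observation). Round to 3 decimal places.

Apply Bayes' rule: the posterior for each component is proportional to its prior times its likelihood at x.
Exponential densities:
  L_A = 0.2·e^(−0.2·6.26) = 0.2·e^(−1.2520) = 0.0571865
  L_B = 1.1·e^(−1.1·6.26) = 1.1·e^(−6.8860) = 0.00112419
  L_C = 1.2·e^(−1.2·6.26) = 1.2·e^(−7.5120) = 0.000655784
  L_D = 2.8·e^(−2.8·6.26) = 2.8·e^(−17.5280) = 6.83667e-08
Weight by the priors:
  P(Z=A)·L_A = 0.19 × 0.0571865 = 0.0108654
  P(Z=B)·L_B = 0.07 × 0.00112419 = 7.86935e-05
  P(Z=C)·L_C = 0.53 × 0.000655784 = 0.000347566
  P(Z=D)·L_D = 0.21 × 6.83667e-08 = 1.4357e-08
Sum: 0.0108654 + 7.86935e-05 + 0.000347566 + 1.4357e-08 = 0.0112917
P(Cluster B | data) ≈ 0.007

0.007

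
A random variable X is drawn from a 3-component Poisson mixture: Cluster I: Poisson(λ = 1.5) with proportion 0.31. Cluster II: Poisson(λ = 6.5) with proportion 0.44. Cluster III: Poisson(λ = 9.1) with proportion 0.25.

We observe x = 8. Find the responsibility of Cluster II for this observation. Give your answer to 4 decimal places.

0.6159

The responsibility of component k is P(Z=k) f_k(x) divided by Σ_j P(Z=j) f_j(x).
Evaluate each component's likelihood at the observed value:
  f_I = 0.00014183
  f_II = 0.118815
  f_III = 0.130236
Prior × likelihood for each component:
  P(Z=I)·f_I = 0.31 × 0.00014183 = 4.39673e-05
  P(Z=II)·f_II = 0.44 × 0.118815 = 0.0522787
  P(Z=III)·f_III = 0.25 × 0.130236 = 0.032559
Normaliser: 4.39673e-05 + 0.0522787 + 0.032559 = 0.0848817
P(Cluster II | x) ≈ 0.6159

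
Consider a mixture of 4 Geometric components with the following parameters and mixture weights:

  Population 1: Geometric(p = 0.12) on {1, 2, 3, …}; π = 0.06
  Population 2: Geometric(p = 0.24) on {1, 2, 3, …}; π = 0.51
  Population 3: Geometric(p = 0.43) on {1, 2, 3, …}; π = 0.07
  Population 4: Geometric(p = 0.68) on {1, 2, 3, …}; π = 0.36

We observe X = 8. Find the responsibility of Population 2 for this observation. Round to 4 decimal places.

0.8322

Apply Bayes' rule: the posterior for each component is proportional to its prior times its likelihood at x.
Evaluate each component's likelihood at the observed value:
  p_1 = 0.12·(1−0.12)^7 = 0.12·0.408676 = 0.0490411
  p_2 = 0.24·(1−0.24)^7 = 0.24·0.146452 = 0.0351485
  p_3 = 0.43·(1−0.43)^7 = 0.43·0.019549 = 0.00840606
  p_4 = 0.68·(1−0.68)^7 = 0.68·0.000343597 = 0.000233646
Weight by the priors:
  w_1·p_1 = 0.06 × 0.0490411 = 0.00294246
  w_2·p_2 = 0.51 × 0.0351485 = 0.0179257
  w_3·p_3 = 0.07 × 0.00840606 = 0.000588424
  w_4·p_4 = 0.36 × 0.000233646 = 8.41126e-05
Evidence: 0.00294246 + 0.0179257 + 0.000588424 + 8.41126e-05 = 0.0215407
P(Population 2 | x) ≈ 0.8322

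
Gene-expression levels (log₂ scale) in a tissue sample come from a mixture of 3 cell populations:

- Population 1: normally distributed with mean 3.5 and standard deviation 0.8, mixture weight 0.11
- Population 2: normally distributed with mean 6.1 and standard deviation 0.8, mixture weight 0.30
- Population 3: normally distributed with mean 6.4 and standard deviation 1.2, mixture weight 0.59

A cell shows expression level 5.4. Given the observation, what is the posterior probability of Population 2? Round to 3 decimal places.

0.418

P(component k | x) = π_k·f_k(x) / marginal(x), where marginal(x) = Σ_j π_j·f_j(x).
Evaluate each component's likelihood at the observed value:
  p_1 = (1/(0.8·√(2π)))·exp(−(5.4−3.5)²/(2·0.8²)) = 0.498678·exp(-2.82031) = 0.0297149
  p_2 = (1/(0.8·√(2π)))·exp(−(5.4−6.1)²/(2·0.8²)) = 0.498678·exp(-0.38281) = 0.340069
  p_3 = (1/(1.2·√(2π)))·exp(−(5.4−6.4)²/(2·1.2²)) = 0.332452·exp(-0.34722) = 0.234927
Prior × likelihood for each component:
  π_1·p_1 = 0.11 × 0.0297149 = 0.00326864
  π_2·p_2 = 0.30 × 0.340069 = 0.102021
  π_3·p_3 = 0.59 × 0.234927 = 0.138607
Sum: 0.00326864 + 0.102021 + 0.138607 = 0.243896
P(Population 2 | the observation) ≈ 0.418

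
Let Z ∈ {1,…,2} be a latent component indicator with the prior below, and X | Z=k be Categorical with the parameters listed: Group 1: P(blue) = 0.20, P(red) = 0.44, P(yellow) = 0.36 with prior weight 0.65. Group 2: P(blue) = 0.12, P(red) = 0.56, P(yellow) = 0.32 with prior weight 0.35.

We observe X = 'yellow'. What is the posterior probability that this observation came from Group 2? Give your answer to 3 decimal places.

0.324

The responsibility of component k is π_k f_k(x) divided by Σ_j π_j f_j(x).
Categorical probabilities:
  p_1 = 0.36
  p_2 = 0.32
Multiply by the mixture weights:
  π_1·p_1 = 0.65 × 0.36 = 0.234
  π_2·p_2 = 0.35 × 0.32 = 0.112
Sum: 0.234 + 0.112 = 0.346
So the posterior for Group 2 is 0.112 / 0.346 ≈ 0.324.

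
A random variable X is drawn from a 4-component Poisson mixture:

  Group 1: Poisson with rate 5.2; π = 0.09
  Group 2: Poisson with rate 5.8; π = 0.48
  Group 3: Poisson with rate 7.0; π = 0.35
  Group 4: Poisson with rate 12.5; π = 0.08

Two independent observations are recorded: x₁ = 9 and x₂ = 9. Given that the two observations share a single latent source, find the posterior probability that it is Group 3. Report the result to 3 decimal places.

Posterior ∝ prior × likelihood, so P(k | x) ∝ P(Z=k) f_k(x); normalise over all components.
Since both observations come from the same component, the likelihood for component k is f_k(x₁)·f_k(x₂).
  L_1 = [e^(−5.2)·5.2^9/9! = 0.0422606] × [0.0422606] = 0.00178596
  L_2 = [e^(−5.8)·5.8^9/9! = 0.0619699] × [0.0619699] = 0.00384027
  L_3 = [e^(−7.0)·7.0^9/9! = 0.101405] × [0.101405] = 0.0102829
  L_4 = [e^(−12.5)·12.5^9/9! = 0.0765149] × [0.0765149] = 0.00585453
Multiply by the mixture weights:
  P(Z=1)·L_1 = 0.09 × 0.00178596 = 0.000160736
  P(Z=2)·L_2 = 0.48 × 0.00384027 = 0.00184333
  P(Z=3)·L_3 = 0.35 × 0.0102829 = 0.00359902
  P(Z=4)·L_4 = 0.08 × 0.00585453 = 0.000468362
Marginal: 0.000160736 + 0.00184333 + 0.00359902 + 0.000468362 = 0.00607145
So the posterior for Group 3 is 0.00359902 / 0.00607145 ≈ 0.593.

0.593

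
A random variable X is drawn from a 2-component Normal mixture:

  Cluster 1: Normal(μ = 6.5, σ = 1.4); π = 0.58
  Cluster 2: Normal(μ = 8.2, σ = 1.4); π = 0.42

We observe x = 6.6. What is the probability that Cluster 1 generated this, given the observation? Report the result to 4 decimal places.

0.7258

Posterior ∝ prior × likelihood, so P(k | x) ∝ P(Z=k) f_k(x); normalise over all components.
Evaluate each component's likelihood at the observed value:
  p_1 = (1/(1.4·√(2π)))·exp(−(6.6−6.5)²/(2·1.4²)) = 0.284959·exp(-0.00255) = 0.284233
  p_2 = (1/(1.4·√(2π)))·exp(−(6.6−8.2)²/(2·1.4²)) = 0.284959·exp(-0.65306) = 0.148307
Multiply by the mixture weights:
  P(Z=1)·p_1 = 0.58 × 0.284233 = 0.164855
  P(Z=2)·p_2 = 0.42 × 0.148307 = 0.0622889
Marginal: 0.164855 + 0.0622889 = 0.227144
P(Cluster 1 | x) = 0.164855 / 0.227144 ≈ 0.7258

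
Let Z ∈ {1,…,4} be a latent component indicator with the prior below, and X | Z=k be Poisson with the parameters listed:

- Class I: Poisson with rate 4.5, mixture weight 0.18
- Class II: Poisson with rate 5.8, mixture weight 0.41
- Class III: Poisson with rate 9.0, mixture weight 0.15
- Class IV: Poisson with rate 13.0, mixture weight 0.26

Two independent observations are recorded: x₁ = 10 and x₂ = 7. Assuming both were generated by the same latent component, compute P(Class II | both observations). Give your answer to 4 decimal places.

0.4055

P(component k | x) = π_k·f_k(x) / marginal(x), where marginal(x) = Σ_j π_j·f_j(x).
Since both observations come from the same component, the likelihood for component k is f_k(x₁)·f_k(x₂).
  L_I = [e^(−4.5)·4.5^10/10! = 0.0104241] × [0.0823629] = 0.000858556
  L_II = [e^(−5.8)·5.8^10/10! = 0.0359426] × [0.132635] = 0.00476723
  L_III = [e^(−9.0)·9.0^10/10! = 0.11858] × [0.117116] = 0.0138876
  L_IV = [e^(−13.0)·13.0^10/10! = 0.0858702] × [0.0281413] = 0.0024165
Prior × likelihood for each component:
  π_I·L_I = 0.18 × 0.000858556 = 0.00015454
  π_II·L_II = 0.41 × 0.00476723 = 0.00195457
  π_III·L_III = 0.15 × 0.0138876 = 0.00208315
  π_IV·L_IV = 0.26 × 0.0024165 = 0.00062829
Marginal: 0.00015454 + 0.00195457 + 0.00208315 + 0.00062829 = 0.00482054
Responsibility of Class II: 0.00195457 / 0.00482054 ≈ 0.4055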